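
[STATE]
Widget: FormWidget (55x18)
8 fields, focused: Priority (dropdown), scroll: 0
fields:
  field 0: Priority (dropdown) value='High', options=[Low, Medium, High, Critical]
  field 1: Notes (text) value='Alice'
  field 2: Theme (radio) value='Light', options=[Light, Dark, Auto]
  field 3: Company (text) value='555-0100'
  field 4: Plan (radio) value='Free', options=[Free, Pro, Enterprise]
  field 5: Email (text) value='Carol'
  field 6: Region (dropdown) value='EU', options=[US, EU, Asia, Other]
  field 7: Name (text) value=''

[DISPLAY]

> Priority:   [High                                  ▼]
  Notes:      [Alice                                  ]
  Theme:      (●) Light  ( ) Dark  ( ) Auto            
  Company:    [555-0100                               ]
  Plan:       (●) Free  ( ) Pro  ( ) Enterprise        
  Email:      [Carol                                  ]
  Region:     [EU                                    ▼]
  Name:       [                                       ]
                                                       
                                                       
                                                       
                                                       
                                                       
                                                       
                                                       
                                                       
                                                       
                                                       


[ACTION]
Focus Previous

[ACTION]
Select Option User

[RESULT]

  Priority:   [High                                  ▼]
  Notes:      [Alice                                  ]
  Theme:      (●) Light  ( ) Dark  ( ) Auto            
  Company:    [555-0100                               ]
  Plan:       (●) Free  ( ) Pro  ( ) Enterprise        
  Email:      [Carol                                  ]
  Region:     [EU                                    ▼]
> Name:       [                                       ]
                                                       
                                                       
                                                       
                                                       
                                                       
                                                       
                                                       
                                                       
                                                       
                                                       


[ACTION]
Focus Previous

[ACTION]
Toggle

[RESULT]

  Priority:   [High                                  ▼]
  Notes:      [Alice                                  ]
  Theme:      (●) Light  ( ) Dark  ( ) Auto            
  Company:    [555-0100                               ]
  Plan:       (●) Free  ( ) Pro  ( ) Enterprise        
  Email:      [Carol                                  ]
> Region:     [EU                                    ▼]
  Name:       [                                       ]
                                                       
                                                       
                                                       
                                                       
                                                       
                                                       
                                                       
                                                       
                                                       
                                                       


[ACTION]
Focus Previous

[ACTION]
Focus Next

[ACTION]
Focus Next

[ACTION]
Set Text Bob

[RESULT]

  Priority:   [High                                  ▼]
  Notes:      [Alice                                  ]
  Theme:      (●) Light  ( ) Dark  ( ) Auto            
  Company:    [555-0100                               ]
  Plan:       (●) Free  ( ) Pro  ( ) Enterprise        
  Email:      [Carol                                  ]
  Region:     [EU                                    ▼]
> Name:       [Bob                                    ]
                                                       
                                                       
                                                       
                                                       
                                                       
                                                       
                                                       
                                                       
                                                       
                                                       


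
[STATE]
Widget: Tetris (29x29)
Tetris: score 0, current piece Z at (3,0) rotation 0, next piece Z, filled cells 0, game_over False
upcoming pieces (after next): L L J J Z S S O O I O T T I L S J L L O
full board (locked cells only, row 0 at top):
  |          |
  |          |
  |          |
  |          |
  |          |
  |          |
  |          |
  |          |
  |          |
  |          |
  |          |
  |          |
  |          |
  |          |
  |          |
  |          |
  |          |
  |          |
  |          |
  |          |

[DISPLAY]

   ▓▓     │Next:             
    ▓▓    │▓▓                
          │ ▓▓               
          │                  
          │                  
          │                  
          │Score:            
          │0                 
          │                  
          │                  
          │                  
          │                  
          │                  
          │                  
          │                  
          │                  
          │                  
          │                  
          │                  
          │                  
          │                  
          │                  
          │                  
          │                  
          │                  
          │                  
          │                  
          │                  
          │                  


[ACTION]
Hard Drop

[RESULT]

   ▓▓     │Next:             
    ▓▓    │  ▒               
          │▒▒▒               
          │                  
          │                  
          │                  
          │Score:            
          │0                 
          │                  
          │                  
          │                  
          │                  
          │                  
          │                  
          │                  
          │                  
          │                  
          │                  
   ▓▓     │                  
    ▓▓    │                  
          │                  
          │                  
          │                  
          │                  
          │                  
          │                  
          │                  
          │                  
          │                  


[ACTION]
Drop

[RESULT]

          │Next:             
   ▓▓     │  ▒               
    ▓▓    │▒▒▒               
          │                  
          │                  
          │                  
          │Score:            
          │0                 
          │                  
          │                  
          │                  
          │                  
          │                  
          │                  
          │                  
          │                  
          │                  
          │                  
   ▓▓     │                  
    ▓▓    │                  
          │                  
          │                  
          │                  
          │                  
          │                  
          │                  
          │                  
          │                  
          │                  


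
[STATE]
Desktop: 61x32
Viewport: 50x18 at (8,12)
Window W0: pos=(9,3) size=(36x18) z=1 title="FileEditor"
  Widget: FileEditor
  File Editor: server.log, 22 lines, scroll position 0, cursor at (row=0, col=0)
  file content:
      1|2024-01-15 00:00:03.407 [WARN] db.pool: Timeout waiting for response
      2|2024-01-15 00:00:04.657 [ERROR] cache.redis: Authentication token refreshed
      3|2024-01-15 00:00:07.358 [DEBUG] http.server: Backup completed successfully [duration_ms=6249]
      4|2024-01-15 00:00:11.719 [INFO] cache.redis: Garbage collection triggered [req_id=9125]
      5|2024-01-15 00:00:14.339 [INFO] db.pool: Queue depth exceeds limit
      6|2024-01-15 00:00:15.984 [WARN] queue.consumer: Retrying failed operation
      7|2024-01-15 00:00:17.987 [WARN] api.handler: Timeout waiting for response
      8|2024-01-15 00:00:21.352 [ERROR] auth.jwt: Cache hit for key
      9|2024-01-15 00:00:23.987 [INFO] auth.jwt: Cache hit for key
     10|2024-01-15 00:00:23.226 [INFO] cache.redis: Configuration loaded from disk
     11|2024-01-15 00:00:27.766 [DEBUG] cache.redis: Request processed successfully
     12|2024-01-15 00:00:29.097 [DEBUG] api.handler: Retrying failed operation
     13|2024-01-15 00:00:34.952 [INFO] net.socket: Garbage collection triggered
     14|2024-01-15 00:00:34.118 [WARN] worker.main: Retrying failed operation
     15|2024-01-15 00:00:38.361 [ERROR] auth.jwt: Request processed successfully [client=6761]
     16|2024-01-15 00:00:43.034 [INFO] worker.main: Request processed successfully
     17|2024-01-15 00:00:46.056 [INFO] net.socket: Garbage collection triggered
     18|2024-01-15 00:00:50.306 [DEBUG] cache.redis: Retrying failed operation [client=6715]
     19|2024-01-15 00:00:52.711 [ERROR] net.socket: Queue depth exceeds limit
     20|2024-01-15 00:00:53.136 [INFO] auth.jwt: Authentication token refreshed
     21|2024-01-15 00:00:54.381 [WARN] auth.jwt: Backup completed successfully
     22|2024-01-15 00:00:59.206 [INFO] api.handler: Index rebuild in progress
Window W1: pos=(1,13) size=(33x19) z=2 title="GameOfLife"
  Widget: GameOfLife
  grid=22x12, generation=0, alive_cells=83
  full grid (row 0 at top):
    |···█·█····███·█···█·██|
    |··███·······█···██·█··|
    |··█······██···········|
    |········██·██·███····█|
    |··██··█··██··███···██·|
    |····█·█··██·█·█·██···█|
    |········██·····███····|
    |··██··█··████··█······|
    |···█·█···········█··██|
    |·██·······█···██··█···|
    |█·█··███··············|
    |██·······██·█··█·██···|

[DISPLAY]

 ┃2024-01-15 00:00:17.987 [WARN] ap░┃             
━━━━━━━━━━━━━━━━━━━━━━━━━┓[ERROR] a░┃             
fLife                    ┃[INFO] au░┃             
─────────────────────────┨[INFO] ca░┃             
                         ┃[DEBUG] c░┃             
····███·█···█·██         ┃[DEBUG] a░┃             
······█···██·█··         ┃[INFO] ne░┃             
···██···········         ┃[WARN] wo▼┃             
··██·██·███····█         ┃━━━━━━━━━━┛             
█··██··███···██·         ┃                        
█··██·█·█·██···█         ┃                        
··██·····███····         ┃                        
█··████··█······         ┃                        
···········█··██         ┃                        
····█···██··█···         ┃                        
██··············         ┃                        
···██·█··█·██···         ┃                        
                         ┃                        


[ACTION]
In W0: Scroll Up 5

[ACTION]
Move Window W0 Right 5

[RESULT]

      ┃2024-01-15 00:00:17.987 [WARN] ap░┃        
━━━━━━━━━━━━━━━━━━━━━━━━━┓.352 [ERROR] a░┃        
fLife                    ┃.987 [INFO] au░┃        
─────────────────────────┨.226 [INFO] ca░┃        
                         ┃.766 [DEBUG] c░┃        
····███·█···█·██         ┃.097 [DEBUG] a░┃        
······█···██·█··         ┃.952 [INFO] ne░┃        
···██···········         ┃.118 [WARN] wo▼┃        
··██·██·███····█         ┃━━━━━━━━━━━━━━━┛        
█··██··███···██·         ┃                        
█··██·█·█·██···█         ┃                        
··██·····███····         ┃                        
█··████··█······         ┃                        
···········█··██         ┃                        
····█···██··█···         ┃                        
██··············         ┃                        
···██·█··█·██···         ┃                        
                         ┃                        


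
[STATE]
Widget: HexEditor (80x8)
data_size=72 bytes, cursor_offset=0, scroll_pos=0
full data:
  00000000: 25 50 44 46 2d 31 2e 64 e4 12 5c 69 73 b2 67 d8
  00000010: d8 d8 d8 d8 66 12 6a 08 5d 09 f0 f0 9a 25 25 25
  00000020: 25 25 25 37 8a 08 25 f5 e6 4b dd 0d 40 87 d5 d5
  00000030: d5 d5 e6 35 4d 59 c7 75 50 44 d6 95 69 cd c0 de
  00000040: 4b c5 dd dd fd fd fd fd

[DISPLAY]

00000000  25 50 44 46 2d 31 2e 64  e4 12 5c 69 73 b2 67 d8  |%PDF-1.d..\is.g.|  
00000010  d8 d8 d8 d8 66 12 6a 08  5d 09 f0 f0 9a 25 25 25  |....f.j.]....%%%|  
00000020  25 25 25 37 8a 08 25 f5  e6 4b dd 0d 40 87 d5 d5  |%%%7..%..K..@...|  
00000030  d5 d5 e6 35 4d 59 c7 75  50 44 d6 95 69 cd c0 de  |...5MY.uPD..i...|  
00000040  4b c5 dd dd fd fd fd fd                           |K.......        |  
                                                                                
                                                                                
                                                                                


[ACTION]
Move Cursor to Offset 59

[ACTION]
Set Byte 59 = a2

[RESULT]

00000000  25 50 44 46 2d 31 2e 64  e4 12 5c 69 73 b2 67 d8  |%PDF-1.d..\is.g.|  
00000010  d8 d8 d8 d8 66 12 6a 08  5d 09 f0 f0 9a 25 25 25  |....f.j.]....%%%|  
00000020  25 25 25 37 8a 08 25 f5  e6 4b dd 0d 40 87 d5 d5  |%%%7..%..K..@...|  
00000030  d5 d5 e6 35 4d 59 c7 75  50 44 d6 A2 69 cd c0 de  |...5MY.uPD..i...|  
00000040  4b c5 dd dd fd fd fd fd                           |K.......        |  
                                                                                
                                                                                
                                                                                


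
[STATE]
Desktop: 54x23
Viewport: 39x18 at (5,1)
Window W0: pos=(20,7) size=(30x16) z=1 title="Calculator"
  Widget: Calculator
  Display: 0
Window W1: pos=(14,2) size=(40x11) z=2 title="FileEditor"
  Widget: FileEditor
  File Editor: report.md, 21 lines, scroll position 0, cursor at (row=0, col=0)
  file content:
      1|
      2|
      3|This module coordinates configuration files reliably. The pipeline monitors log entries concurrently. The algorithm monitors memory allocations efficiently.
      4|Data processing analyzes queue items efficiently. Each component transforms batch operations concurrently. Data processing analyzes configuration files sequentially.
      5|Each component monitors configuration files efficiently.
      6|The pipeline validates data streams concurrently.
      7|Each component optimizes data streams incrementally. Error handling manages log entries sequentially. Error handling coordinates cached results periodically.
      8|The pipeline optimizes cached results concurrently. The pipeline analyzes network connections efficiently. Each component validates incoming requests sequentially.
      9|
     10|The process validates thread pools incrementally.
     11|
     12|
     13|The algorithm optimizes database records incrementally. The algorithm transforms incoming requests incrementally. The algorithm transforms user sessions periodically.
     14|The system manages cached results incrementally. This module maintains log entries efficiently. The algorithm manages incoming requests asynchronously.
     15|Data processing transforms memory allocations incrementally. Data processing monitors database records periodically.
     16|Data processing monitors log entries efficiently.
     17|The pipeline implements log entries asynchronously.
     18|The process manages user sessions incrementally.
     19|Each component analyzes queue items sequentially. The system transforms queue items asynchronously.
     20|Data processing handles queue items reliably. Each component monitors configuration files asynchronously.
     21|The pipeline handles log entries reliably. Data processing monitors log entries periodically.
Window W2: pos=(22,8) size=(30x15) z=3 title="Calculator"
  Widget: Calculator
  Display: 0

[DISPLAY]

                                       
         ┏━━━━━━━━━━━━━━━━━━━━━━━━━━━━━
         ┃ FileEditor                  
         ┠─────────────────────────────
         ┃█                            
         ┃                             
         ┃This module coordinates confi
         ┃Data pr┏━━━━━━━━━━━━━━━━━━━━━
         ┃Each co┃ Calculator          
         ┃The pip┠─────────────────────
         ┃Each co┃                     
         ┗━━━━━━━┃┌───┬───┬───┬───┐    
               ┃├┃│ 7 │ 8 │ 9 │ ÷ │    
               ┃│┃├───┼───┼───┼───┤    
               ┃├┃│ 4 │ 5 │ 6 │ × │    
               ┃│┃├───┼───┼───┼───┤    
               ┃├┃│ 1 │ 2 │ 3 │ - │    
               ┃│┃├───┼───┼───┼───┤    


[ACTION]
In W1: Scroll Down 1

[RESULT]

                                       
         ┏━━━━━━━━━━━━━━━━━━━━━━━━━━━━━
         ┃ FileEditor                  
         ┠─────────────────────────────
         ┃                             
         ┃This module coordinates confi
         ┃Data processing analyzes queu
         ┃Each co┏━━━━━━━━━━━━━━━━━━━━━
         ┃The pip┃ Calculator          
         ┃Each co┠─────────────────────
         ┃The pip┃                     
         ┗━━━━━━━┃┌───┬───┬───┬───┐    
               ┃├┃│ 7 │ 8 │ 9 │ ÷ │    
               ┃│┃├───┼───┼───┼───┤    
               ┃├┃│ 4 │ 5 │ 6 │ × │    
               ┃│┃├───┼───┼───┼───┤    
               ┃├┃│ 1 │ 2 │ 3 │ - │    
               ┃│┃├───┼───┼───┼───┤    


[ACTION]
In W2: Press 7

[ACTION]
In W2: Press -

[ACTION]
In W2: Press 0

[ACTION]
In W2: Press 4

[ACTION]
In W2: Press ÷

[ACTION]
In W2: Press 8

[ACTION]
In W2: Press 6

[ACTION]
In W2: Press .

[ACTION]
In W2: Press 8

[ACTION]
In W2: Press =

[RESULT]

                                       
         ┏━━━━━━━━━━━━━━━━━━━━━━━━━━━━━
         ┃ FileEditor                  
         ┠─────────────────────────────
         ┃                             
         ┃This module coordinates confi
         ┃Data processing analyzes queu
         ┃Each co┏━━━━━━━━━━━━━━━━━━━━━
         ┃The pip┃ Calculator          
         ┃Each co┠─────────────────────
         ┃The pip┃               0.0345
         ┗━━━━━━━┃┌───┬───┬───┬───┐    
               ┃├┃│ 7 │ 8 │ 9 │ ÷ │    
               ┃│┃├───┼───┼───┼───┤    
               ┃├┃│ 4 │ 5 │ 6 │ × │    
               ┃│┃├───┼───┼───┼───┤    
               ┃├┃│ 1 │ 2 │ 3 │ - │    
               ┃│┃├───┼───┼───┼───┤    


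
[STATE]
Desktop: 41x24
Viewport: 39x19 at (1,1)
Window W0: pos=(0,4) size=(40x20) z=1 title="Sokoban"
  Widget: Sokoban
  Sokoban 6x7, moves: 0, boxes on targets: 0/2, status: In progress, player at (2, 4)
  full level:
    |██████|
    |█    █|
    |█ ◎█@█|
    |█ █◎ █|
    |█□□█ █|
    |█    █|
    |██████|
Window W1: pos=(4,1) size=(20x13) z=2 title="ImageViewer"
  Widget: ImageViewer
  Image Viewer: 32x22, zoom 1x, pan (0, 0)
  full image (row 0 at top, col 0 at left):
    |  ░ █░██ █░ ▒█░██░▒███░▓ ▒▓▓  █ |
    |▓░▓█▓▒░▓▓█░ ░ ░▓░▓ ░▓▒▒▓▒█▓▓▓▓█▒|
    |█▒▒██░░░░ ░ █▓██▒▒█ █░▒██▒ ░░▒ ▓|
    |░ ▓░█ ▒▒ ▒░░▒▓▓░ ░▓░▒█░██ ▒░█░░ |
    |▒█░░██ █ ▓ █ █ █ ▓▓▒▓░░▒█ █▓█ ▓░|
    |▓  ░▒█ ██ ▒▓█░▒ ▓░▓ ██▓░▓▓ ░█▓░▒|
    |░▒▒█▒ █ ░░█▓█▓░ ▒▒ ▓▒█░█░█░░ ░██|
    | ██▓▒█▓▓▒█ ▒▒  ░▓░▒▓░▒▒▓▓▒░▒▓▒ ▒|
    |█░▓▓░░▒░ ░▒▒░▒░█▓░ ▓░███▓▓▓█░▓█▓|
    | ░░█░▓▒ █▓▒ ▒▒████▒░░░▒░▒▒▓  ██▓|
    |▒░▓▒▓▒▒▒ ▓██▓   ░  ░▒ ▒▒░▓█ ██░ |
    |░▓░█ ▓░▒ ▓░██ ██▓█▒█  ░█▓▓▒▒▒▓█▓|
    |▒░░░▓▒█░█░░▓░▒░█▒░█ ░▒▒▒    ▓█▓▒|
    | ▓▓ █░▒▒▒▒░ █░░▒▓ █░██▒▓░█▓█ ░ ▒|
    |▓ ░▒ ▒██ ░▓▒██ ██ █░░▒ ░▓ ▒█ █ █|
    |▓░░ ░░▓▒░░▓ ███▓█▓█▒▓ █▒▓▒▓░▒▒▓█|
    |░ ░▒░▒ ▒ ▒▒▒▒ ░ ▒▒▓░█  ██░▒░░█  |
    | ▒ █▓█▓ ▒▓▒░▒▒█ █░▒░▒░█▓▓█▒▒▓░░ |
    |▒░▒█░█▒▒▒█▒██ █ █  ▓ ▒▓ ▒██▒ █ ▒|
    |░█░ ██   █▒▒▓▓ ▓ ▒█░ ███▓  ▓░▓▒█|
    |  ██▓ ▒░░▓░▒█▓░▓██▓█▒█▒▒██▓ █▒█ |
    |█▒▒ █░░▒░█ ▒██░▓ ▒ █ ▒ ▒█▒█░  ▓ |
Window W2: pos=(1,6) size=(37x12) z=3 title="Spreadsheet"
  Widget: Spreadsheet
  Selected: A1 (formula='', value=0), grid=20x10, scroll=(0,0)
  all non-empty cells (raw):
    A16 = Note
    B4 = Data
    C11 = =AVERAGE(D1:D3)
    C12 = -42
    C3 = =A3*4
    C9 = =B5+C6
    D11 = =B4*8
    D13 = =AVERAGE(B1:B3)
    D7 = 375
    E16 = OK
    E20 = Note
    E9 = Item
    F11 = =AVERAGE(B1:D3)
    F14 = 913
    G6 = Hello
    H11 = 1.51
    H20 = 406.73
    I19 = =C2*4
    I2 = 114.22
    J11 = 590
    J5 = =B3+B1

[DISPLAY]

   ┏━━━━━━━━━━━━━━━━━━┓                
   ┃ ImageViewer      ┃                
   ┠──────────────────┨                
━━━┃  ░ █░██ █░ ▒█░██░┃━━━━━━━━━━━━━━━┓
 So┃▓░▓█▓▒░▓▓█░ ░ ░▓░▓┃               ┃
┏━━━━━━━━━━━━━━━━━━━━━━━━━━━━━━━━━━━┓─┨
┃ Spreadsheet                       ┃ ┃
┠───────────────────────────────────┨ ┃
┃A1:                                ┃ ┃
┃       A       B       C       D   ┃ ┃
┃-----------------------------------┃ ┃
┃  1      [0]       0       0       ┃ ┃
┃  2        0       0       0       ┃ ┃
┃  3        0       0       0       ┃ ┃
┃  4        0Data           0       ┃ ┃
┃  5        0       0       0       ┃ ┃
┗━━━━━━━━━━━━━━━━━━━━━━━━━━━━━━━━━━━┛ ┃
                                      ┃
                                      ┃


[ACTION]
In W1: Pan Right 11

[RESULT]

   ┏━━━━━━━━━━━━━━━━━━┓                
   ┃ ImageViewer      ┃                
   ┠──────────────────┨                
━━━┃ ▒█░██░▒███░▓ ▒▓▓ ┃━━━━━━━━━━━━━━━┓
 So┃ ░ ░▓░▓ ░▓▒▒▓▒█▓▓▓┃               ┃
┏━━━━━━━━━━━━━━━━━━━━━━━━━━━━━━━━━━━┓─┨
┃ Spreadsheet                       ┃ ┃
┠───────────────────────────────────┨ ┃
┃A1:                                ┃ ┃
┃       A       B       C       D   ┃ ┃
┃-----------------------------------┃ ┃
┃  1      [0]       0       0       ┃ ┃
┃  2        0       0       0       ┃ ┃
┃  3        0       0       0       ┃ ┃
┃  4        0Data           0       ┃ ┃
┃  5        0       0       0       ┃ ┃
┗━━━━━━━━━━━━━━━━━━━━━━━━━━━━━━━━━━━┛ ┃
                                      ┃
                                      ┃


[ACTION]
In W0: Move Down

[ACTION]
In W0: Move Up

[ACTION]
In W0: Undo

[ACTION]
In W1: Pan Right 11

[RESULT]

   ┏━━━━━━━━━━━━━━━━━━┓                
   ┃ ImageViewer      ┃                
   ┠──────────────────┨                
━━━┃░▓ ▒▓▓  █         ┃━━━━━━━━━━━━━━━┓
 So┃▒▓▒█▓▓▓▓█▒        ┃               ┃
┏━━━━━━━━━━━━━━━━━━━━━━━━━━━━━━━━━━━┓─┨
┃ Spreadsheet                       ┃ ┃
┠───────────────────────────────────┨ ┃
┃A1:                                ┃ ┃
┃       A       B       C       D   ┃ ┃
┃-----------------------------------┃ ┃
┃  1      [0]       0       0       ┃ ┃
┃  2        0       0       0       ┃ ┃
┃  3        0       0       0       ┃ ┃
┃  4        0Data           0       ┃ ┃
┃  5        0       0       0       ┃ ┃
┗━━━━━━━━━━━━━━━━━━━━━━━━━━━━━━━━━━━┛ ┃
                                      ┃
                                      ┃


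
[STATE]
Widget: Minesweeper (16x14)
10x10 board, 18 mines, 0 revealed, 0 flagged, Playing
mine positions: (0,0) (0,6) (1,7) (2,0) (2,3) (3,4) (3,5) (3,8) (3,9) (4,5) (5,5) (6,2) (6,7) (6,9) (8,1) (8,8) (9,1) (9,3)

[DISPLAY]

■■■■■■■■■■      
■■■■■■■■■■      
■■■■■■■■■■      
■■■■■■■■■■      
■■■■■■■■■■      
■■■■■■■■■■      
■■■■■■■■■■      
■■■■■■■■■■      
■■■■■■■■■■      
■■■■■■■■■■      
                
                
                
                


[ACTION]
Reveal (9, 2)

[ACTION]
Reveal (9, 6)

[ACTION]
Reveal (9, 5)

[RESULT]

■■■■■■■■■■      
■■■■■■■■■■      
■■■■■■■■■■      
■■■■■■■■■■      
■■■■■■■■■■      
■■■■■■■■■■      
■■■1112■■■      
■■■1  12■■      
■■■11  1■■      
■■3■1  1■■      
                
                
                
                


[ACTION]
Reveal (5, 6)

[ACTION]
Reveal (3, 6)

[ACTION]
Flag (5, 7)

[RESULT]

■■■■■■■■■■      
■■■■■■■■■■      
■■■■■■■■■■      
■■■■■■2■■■      
■■■■■■■■■■      
■■■■■■3⚑■■      
■■■1112■■■      
■■■1  12■■      
■■■11  1■■      
■■3■1  1■■      
                
                
                
                


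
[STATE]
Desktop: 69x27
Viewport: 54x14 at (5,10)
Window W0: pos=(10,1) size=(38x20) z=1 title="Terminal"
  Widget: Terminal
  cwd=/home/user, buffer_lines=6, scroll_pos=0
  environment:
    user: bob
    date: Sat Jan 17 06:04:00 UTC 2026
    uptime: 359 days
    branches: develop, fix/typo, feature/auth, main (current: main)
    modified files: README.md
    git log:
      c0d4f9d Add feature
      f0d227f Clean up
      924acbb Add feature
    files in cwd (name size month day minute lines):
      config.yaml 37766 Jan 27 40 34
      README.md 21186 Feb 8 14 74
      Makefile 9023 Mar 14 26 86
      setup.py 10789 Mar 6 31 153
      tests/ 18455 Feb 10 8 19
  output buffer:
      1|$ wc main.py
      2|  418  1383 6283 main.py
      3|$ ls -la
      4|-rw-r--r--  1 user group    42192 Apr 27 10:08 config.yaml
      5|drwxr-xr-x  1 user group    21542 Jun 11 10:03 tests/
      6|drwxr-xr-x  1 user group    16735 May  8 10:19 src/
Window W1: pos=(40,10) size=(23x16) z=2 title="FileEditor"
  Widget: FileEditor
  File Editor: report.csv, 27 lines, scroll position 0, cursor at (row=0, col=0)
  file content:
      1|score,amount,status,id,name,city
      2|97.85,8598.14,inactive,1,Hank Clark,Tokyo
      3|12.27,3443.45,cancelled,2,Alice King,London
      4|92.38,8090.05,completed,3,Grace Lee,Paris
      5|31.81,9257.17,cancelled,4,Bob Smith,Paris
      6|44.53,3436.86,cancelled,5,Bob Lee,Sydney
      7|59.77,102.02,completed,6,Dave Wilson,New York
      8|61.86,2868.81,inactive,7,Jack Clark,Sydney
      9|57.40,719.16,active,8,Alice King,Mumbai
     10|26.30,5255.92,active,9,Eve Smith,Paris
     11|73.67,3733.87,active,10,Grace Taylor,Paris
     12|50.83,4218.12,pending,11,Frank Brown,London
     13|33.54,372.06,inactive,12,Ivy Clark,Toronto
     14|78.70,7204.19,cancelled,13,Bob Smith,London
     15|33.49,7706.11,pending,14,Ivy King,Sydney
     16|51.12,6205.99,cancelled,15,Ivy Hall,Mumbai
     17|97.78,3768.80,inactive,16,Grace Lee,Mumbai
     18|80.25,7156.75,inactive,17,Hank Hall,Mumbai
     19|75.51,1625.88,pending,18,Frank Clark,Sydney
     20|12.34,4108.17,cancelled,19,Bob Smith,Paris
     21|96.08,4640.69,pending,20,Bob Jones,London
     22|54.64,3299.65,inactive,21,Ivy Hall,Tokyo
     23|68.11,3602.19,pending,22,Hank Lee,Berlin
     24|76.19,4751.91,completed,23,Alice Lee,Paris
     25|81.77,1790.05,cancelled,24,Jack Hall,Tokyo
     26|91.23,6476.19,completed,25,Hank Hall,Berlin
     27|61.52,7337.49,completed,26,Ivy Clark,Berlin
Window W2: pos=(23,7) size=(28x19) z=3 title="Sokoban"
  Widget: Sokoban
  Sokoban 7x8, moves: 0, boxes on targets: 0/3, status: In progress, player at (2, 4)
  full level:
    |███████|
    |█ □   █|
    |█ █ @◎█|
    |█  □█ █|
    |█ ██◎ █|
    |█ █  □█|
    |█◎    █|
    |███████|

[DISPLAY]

     ┃$ █         ┃███████                   ┃━━━━━━━━
     ┃            ┃█ □   █                   ┃r       
     ┃            ┃█ █ @◎█                   ┃────────
     ┃            ┃█  □█ █                   ┃nt,statu
     ┃            ┃█ ██◎ █                   ┃.14,inac
     ┃            ┃█ █  □█                   ┃.45,canc
     ┃            ┃█◎    █                   ┃.05,comp
     ┃            ┃███████                   ┃.17,canc
     ┃            ┃Moves: 0  0/3             ┃.86,canc
     ┃            ┃                          ┃02,compl
     ┗━━━━━━━━━━━━┃                          ┃.81,inac
                  ┃                          ┃16,activ
                  ┃                          ┃.92,acti
                  ┃                          ┃.87,acti


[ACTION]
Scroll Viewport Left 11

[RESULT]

          ┃$ █         ┃███████                   ┃━━━
          ┃            ┃█ □   █                   ┃r  
          ┃            ┃█ █ @◎█                   ┃───
          ┃            ┃█  □█ █                   ┃nt,
          ┃            ┃█ ██◎ █                   ┃.14
          ┃            ┃█ █  □█                   ┃.45
          ┃            ┃█◎    █                   ┃.05
          ┃            ┃███████                   ┃.17
          ┃            ┃Moves: 0  0/3             ┃.86
          ┃            ┃                          ┃02,
          ┗━━━━━━━━━━━━┃                          ┃.81
                       ┃                          ┃16,
                       ┃                          ┃.92
                       ┃                          ┃.87


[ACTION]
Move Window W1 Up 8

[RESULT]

          ┃$ █         ┃███████                   ┃.86
          ┃            ┃█ □   █                   ┃02,
          ┃            ┃█ █ @◎█                   ┃.81
          ┃            ┃█  □█ █                   ┃16,
          ┃            ┃█ ██◎ █                   ┃.92
          ┃            ┃█ █  □█                   ┃.87
          ┃            ┃█◎    █                   ┃.12
          ┃            ┃███████                   ┃━━━
          ┃            ┃Moves: 0  0/3             ┃   
          ┃            ┃                          ┃   
          ┗━━━━━━━━━━━━┃                          ┃   
                       ┃                          ┃   
                       ┃                          ┃   
                       ┃                          ┃   


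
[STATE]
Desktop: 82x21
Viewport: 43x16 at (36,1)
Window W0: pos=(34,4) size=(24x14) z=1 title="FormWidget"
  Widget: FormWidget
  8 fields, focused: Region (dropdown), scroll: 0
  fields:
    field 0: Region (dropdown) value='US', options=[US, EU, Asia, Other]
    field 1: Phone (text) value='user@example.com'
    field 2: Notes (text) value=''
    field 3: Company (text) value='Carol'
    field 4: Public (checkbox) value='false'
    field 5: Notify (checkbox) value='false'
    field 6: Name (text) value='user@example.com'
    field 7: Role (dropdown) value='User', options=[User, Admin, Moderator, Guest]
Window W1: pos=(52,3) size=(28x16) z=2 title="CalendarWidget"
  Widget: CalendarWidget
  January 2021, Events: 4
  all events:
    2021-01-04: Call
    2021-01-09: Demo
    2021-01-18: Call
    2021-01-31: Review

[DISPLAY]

                                           
                                           
                ┏━━━━━━━━━━━━━━━━━━━━━━━━━━
━━━━━━━━━━━━━━━━┃ CalendarWidget           
FormWidget      ┠──────────────────────────
────────────────┃       January 2021       
 Region:     [US┃Mo Tu We Th Fr Sa Su      
 Phone:      [us┃             1  2  3      
 Notes:      [  ┃ 4*  5  6  7  8  9* 10    
 Company:    [Ca┃11 12 13 14 15 16 17      
 Public:     [ ]┃18* 19 20 21 22 23 24     
 Notify:     [ ]┃25 26 27 28 29 30 31*     
 Name:       [us┃                          
 Role:       [Us┃                          
                ┃                          
                ┃                          


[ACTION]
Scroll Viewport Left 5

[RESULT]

                                           
                                           
                     ┏━━━━━━━━━━━━━━━━━━━━━
   ┏━━━━━━━━━━━━━━━━━┃ CalendarWidget      
   ┃ FormWidget      ┠─────────────────────
   ┠─────────────────┃       January 2021  
   ┃> Region:     [US┃Mo Tu We Th Fr Sa Su 
   ┃  Phone:      [us┃             1  2  3 
   ┃  Notes:      [  ┃ 4*  5  6  7  8  9* 1
   ┃  Company:    [Ca┃11 12 13 14 15 16 17 
   ┃  Public:     [ ]┃18* 19 20 21 22 23 24
   ┃  Notify:     [ ]┃25 26 27 28 29 30 31*
   ┃  Name:       [us┃                     
   ┃  Role:       [Us┃                     
   ┃                 ┃                     
   ┃                 ┃                     


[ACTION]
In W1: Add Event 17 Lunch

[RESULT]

                                           
                                           
                     ┏━━━━━━━━━━━━━━━━━━━━━
   ┏━━━━━━━━━━━━━━━━━┃ CalendarWidget      
   ┃ FormWidget      ┠─────────────────────
   ┠─────────────────┃       January 2021  
   ┃> Region:     [US┃Mo Tu We Th Fr Sa Su 
   ┃  Phone:      [us┃             1  2  3 
   ┃  Notes:      [  ┃ 4*  5  6  7  8  9* 1
   ┃  Company:    [Ca┃11 12 13 14 15 16 17*
   ┃  Public:     [ ]┃18* 19 20 21 22 23 24
   ┃  Notify:     [ ]┃25 26 27 28 29 30 31*
   ┃  Name:       [us┃                     
   ┃  Role:       [Us┃                     
   ┃                 ┃                     
   ┃                 ┃                     


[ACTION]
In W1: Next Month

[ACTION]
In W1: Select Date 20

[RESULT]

                                           
                                           
                     ┏━━━━━━━━━━━━━━━━━━━━━
   ┏━━━━━━━━━━━━━━━━━┃ CalendarWidget      
   ┃ FormWidget      ┠─────────────────────
   ┠─────────────────┃      February 2021  
   ┃> Region:     [US┃Mo Tu We Th Fr Sa Su 
   ┃  Phone:      [us┃ 1  2  3  4  5  6  7 
   ┃  Notes:      [  ┃ 8  9 10 11 12 13 14 
   ┃  Company:    [Ca┃15 16 17 18 19 [20] 2
   ┃  Public:     [ ]┃22 23 24 25 26 27 28 
   ┃  Notify:     [ ]┃                     
   ┃  Name:       [us┃                     
   ┃  Role:       [Us┃                     
   ┃                 ┃                     
   ┃                 ┃                     
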